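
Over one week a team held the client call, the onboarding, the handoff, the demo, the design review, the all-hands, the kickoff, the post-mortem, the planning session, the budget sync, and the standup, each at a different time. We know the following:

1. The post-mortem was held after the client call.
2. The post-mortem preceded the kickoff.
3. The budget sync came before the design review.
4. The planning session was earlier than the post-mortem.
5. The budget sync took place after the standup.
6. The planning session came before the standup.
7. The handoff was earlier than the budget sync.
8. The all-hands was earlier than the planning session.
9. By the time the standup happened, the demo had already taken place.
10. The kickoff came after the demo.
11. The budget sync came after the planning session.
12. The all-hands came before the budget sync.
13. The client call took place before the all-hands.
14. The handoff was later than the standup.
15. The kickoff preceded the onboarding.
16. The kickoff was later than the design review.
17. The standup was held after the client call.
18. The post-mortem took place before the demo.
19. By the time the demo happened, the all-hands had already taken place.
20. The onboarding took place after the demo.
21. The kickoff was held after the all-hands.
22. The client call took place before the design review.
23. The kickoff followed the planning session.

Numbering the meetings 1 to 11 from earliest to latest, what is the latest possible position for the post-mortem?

4

The post-mortem must come before the budget sync, the demo, the design review, the handoff, the kickoff, the onboarding, and the standup — 7 meetings forced after it.
Everything else can be placed before the post-mortem in some valid order, so the post-mortem can sit as late as position 11 − 7 = 4.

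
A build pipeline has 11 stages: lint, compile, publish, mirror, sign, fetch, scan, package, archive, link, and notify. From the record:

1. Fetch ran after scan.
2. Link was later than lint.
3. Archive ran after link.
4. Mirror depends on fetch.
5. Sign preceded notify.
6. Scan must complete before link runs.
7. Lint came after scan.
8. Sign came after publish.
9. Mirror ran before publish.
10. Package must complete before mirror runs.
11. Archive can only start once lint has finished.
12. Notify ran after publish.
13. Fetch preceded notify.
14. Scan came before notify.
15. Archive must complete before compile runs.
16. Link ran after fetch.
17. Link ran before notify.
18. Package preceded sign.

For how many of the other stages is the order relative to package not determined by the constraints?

Forced after package: mirror, notify, publish, and sign.
That leaves archive, compile, fetch, link, lint, and scan with no forced order relative to package — 6.

6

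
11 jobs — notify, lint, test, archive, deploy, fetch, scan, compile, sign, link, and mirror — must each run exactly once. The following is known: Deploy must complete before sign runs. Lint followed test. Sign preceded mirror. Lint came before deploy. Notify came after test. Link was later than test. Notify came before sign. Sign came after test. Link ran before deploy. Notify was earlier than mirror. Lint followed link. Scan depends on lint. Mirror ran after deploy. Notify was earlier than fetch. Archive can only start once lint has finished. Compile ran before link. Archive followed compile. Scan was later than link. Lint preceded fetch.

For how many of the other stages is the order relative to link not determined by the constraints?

Forced before link: compile and test; forced after link: archive, deploy, fetch, lint, mirror, scan, and sign.
That leaves notify with no forced order relative to link — 1.

1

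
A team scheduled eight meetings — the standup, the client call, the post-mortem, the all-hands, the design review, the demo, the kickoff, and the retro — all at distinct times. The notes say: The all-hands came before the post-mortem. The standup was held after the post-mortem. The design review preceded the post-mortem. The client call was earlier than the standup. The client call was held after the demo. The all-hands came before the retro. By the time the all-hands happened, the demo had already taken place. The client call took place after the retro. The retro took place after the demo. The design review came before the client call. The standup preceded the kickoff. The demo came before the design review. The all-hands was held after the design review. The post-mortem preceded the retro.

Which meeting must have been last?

the kickoff

Every other meeting has a chain of constraints placing it before the kickoff, so the kickoff is last.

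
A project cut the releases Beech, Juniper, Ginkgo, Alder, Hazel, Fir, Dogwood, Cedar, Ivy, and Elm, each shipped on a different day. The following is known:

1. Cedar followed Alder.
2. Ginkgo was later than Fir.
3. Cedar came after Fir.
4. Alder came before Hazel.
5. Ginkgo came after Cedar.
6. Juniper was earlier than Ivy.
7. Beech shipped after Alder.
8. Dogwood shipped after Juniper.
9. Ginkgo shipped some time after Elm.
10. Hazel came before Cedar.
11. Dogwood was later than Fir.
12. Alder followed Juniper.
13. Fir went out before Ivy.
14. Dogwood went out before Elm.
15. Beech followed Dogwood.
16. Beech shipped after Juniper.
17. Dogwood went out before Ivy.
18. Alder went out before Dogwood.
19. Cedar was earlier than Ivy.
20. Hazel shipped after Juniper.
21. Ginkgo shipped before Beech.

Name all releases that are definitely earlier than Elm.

Directly stated before Elm: Dogwood.
Alder reaches Elm via Alder → Dogwood → Elm.
Fir reaches Elm via Fir → Dogwood → Elm.
Juniper reaches Elm via Juniper → Dogwood → Elm.

Alder, Dogwood, Fir, Juniper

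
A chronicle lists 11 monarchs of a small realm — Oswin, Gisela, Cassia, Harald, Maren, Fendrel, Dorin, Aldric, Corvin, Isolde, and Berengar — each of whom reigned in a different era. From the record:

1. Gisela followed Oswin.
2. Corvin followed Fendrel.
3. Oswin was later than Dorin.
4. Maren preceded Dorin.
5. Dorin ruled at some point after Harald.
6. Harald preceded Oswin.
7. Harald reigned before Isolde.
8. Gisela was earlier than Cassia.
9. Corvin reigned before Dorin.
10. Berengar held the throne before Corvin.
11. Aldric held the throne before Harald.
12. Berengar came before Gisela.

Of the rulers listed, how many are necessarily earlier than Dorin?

6

Directly stated before Dorin: Corvin, Harald, and Maren.
Aldric reaches Dorin via Aldric → Harald → Dorin.
Berengar reaches Dorin via Berengar → Corvin → Dorin.
Fendrel reaches Dorin via Fendrel → Corvin → Dorin.
No chain forces Gisela (or any of the others) ahead of Dorin.
That's Aldric, Berengar, Corvin, Fendrel, Harald, and Maren — 6 in all.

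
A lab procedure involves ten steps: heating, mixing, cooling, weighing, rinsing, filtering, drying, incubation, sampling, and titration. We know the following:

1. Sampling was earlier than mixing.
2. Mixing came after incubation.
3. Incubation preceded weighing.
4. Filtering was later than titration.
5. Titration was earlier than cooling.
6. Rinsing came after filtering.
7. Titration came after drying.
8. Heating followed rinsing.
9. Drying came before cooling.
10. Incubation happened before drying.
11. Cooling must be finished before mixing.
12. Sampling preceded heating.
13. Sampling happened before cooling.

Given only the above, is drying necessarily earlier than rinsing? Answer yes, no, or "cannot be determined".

Chain the constraints: drying → titration → filtering → rinsing. Each link is directly stated, so drying comes before rinsing.

yes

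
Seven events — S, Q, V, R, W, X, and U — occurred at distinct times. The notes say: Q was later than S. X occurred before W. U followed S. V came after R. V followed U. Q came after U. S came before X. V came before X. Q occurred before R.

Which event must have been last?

Every other event has a chain of constraints placing it before W, so W is last.

W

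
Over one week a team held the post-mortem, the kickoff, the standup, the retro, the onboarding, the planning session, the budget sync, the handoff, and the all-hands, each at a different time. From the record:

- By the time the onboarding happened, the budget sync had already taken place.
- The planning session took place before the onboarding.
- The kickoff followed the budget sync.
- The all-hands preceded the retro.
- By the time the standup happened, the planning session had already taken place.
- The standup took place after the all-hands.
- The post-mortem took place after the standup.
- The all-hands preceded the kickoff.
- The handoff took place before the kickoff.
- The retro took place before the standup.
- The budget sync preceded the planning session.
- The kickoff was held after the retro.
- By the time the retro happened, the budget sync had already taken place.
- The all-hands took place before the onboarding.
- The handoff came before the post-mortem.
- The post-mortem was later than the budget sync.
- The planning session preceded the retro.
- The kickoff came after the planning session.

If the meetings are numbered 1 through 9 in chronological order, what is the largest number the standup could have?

8

The standup must come before the post-mortem — 1 meeting forced after it.
Everything else can be placed before the standup in some valid order, so the standup can sit as late as position 9 − 1 = 8.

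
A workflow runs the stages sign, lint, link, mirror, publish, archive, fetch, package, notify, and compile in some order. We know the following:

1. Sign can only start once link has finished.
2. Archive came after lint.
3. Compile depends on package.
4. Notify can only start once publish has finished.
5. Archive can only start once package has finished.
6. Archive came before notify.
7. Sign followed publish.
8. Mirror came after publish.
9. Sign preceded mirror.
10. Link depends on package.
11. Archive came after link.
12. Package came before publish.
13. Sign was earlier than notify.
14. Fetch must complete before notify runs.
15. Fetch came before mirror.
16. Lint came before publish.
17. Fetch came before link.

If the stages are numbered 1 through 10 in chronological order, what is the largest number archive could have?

Archive must come before notify — 1 stage forced after it.
Everything else can be placed before archive in some valid order, so archive can sit as late as position 10 − 1 = 9.

9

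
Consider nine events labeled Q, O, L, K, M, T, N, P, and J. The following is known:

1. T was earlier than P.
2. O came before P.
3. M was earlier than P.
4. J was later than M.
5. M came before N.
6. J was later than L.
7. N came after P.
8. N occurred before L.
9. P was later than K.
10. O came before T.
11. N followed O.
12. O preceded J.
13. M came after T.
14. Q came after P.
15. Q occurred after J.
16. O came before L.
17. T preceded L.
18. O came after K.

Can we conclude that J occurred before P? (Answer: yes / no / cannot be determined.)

Tracing the constraints gives P → N → L → J, so P must come before J.
That means J cannot be before P.

no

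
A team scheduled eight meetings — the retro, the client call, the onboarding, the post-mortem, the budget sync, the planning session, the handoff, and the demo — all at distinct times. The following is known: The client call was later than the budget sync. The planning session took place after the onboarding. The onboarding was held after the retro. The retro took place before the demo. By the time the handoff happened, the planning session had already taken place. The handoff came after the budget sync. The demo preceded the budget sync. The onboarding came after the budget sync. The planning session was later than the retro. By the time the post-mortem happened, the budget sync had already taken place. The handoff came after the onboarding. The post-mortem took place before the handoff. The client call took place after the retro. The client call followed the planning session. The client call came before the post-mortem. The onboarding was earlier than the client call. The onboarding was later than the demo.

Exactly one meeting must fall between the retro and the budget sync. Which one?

the demo

Tracing the constraints gives the retro → the demo → the budget sync, so the demo sits after the retro and before the budget sync.
No other meeting is forced both after the retro and before the budget sync.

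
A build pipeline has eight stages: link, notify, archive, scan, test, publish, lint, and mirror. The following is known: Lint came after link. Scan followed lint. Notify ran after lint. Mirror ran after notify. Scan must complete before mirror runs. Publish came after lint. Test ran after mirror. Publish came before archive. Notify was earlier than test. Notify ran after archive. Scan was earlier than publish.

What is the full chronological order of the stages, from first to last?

The constraints fix every adjacent pair, so only one ordering works:
link → lint → scan → publish → archive → notify → mirror → test.

link, lint, scan, publish, archive, notify, mirror, test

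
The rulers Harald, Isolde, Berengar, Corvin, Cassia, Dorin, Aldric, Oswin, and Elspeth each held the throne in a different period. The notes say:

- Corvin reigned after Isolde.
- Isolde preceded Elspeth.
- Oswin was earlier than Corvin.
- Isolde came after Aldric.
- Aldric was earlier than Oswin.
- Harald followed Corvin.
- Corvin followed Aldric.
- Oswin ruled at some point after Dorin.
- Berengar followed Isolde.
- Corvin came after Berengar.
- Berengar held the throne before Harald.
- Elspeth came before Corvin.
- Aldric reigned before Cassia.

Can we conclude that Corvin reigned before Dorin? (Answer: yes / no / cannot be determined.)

Tracing the constraints gives Dorin → Oswin → Corvin, so Dorin must come before Corvin.
That means Corvin cannot be before Dorin.

no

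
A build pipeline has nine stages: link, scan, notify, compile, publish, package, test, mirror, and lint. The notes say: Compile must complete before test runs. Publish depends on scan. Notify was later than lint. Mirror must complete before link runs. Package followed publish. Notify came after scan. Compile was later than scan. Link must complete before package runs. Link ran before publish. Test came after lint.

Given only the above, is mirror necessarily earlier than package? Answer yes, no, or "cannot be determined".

yes

Chain the constraints: mirror → link → package. Each link is directly stated, so mirror comes before package.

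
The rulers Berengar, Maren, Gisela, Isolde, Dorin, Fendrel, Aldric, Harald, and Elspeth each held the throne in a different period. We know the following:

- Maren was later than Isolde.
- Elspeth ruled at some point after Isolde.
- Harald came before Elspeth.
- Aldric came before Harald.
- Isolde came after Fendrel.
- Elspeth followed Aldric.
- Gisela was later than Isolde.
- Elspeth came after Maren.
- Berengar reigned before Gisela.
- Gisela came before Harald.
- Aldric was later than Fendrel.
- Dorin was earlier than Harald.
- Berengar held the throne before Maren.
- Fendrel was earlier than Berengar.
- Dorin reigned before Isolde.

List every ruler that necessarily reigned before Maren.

Berengar, Dorin, Fendrel, Isolde

Directly stated before Maren: Berengar and Isolde.
Dorin reaches Maren via Dorin → Isolde → Maren.
Fendrel reaches Maren via Fendrel → Isolde → Maren.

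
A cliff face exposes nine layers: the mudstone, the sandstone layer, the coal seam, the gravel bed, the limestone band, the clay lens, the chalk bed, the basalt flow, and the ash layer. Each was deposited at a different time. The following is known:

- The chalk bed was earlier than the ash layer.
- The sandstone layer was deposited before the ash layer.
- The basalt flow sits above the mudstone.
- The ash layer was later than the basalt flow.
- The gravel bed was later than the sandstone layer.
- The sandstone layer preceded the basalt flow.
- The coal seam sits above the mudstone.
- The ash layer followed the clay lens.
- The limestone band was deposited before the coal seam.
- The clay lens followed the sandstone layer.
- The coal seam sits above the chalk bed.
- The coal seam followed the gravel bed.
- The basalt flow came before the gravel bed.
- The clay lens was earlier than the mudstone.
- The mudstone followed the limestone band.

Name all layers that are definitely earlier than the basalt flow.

the clay lens, the limestone band, the mudstone, the sandstone layer

Directly stated before the basalt flow: the mudstone and the sandstone layer.
The clay lens reaches the basalt flow via the clay lens → the mudstone → the basalt flow.
The limestone band reaches the basalt flow via the limestone band → the mudstone → the basalt flow.
No chain forces the coal seam (or any of the others) ahead of the basalt flow.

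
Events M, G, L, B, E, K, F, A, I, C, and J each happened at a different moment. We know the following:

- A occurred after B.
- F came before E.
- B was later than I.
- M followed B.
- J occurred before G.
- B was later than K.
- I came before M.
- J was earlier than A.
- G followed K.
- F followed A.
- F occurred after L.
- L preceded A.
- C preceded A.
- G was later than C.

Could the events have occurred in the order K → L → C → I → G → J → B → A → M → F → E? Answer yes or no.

no

The constraints require J before G, but in the proposed sequence G appears ahead of J. That one violation is enough.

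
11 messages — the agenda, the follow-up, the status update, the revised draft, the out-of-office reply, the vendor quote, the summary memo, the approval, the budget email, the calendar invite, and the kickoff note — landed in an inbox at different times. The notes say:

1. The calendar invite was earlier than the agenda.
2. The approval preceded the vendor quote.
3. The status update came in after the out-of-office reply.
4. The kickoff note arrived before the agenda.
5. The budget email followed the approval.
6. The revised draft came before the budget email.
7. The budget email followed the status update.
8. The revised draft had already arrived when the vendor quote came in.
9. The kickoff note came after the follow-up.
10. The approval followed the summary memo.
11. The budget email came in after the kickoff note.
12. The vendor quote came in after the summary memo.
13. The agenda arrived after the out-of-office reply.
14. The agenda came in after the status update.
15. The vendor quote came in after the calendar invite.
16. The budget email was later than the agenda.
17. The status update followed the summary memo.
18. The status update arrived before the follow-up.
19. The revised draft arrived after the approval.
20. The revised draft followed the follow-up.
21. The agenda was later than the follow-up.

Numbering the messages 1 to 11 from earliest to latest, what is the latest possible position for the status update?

The status update must come before the agenda, the budget email, the follow-up, the kickoff note, the revised draft, and the vendor quote — 6 messages forced after it.
Everything else can be placed before the status update in some valid order, so the status update can sit as late as position 11 − 6 = 5.

5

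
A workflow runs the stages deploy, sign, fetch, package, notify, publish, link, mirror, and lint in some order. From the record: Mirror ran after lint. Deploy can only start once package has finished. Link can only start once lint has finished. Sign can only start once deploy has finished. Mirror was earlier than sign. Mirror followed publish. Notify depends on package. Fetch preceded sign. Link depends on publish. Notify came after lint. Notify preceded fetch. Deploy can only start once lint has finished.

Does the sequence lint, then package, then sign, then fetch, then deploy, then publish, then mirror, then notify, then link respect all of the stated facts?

no

The constraints require deploy before sign, but in the proposed sequence sign appears ahead of deploy. That one violation is enough.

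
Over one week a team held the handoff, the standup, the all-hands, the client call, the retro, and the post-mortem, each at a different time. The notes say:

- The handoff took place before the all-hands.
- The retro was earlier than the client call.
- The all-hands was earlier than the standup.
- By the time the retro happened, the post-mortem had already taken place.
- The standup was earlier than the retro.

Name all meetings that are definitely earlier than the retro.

the all-hands, the handoff, the post-mortem, the standup

Directly stated before the retro: the post-mortem and the standup.
The all-hands reaches the retro via the all-hands → the standup → the retro.
The handoff reaches the retro via the handoff → the all-hands → the standup → the retro.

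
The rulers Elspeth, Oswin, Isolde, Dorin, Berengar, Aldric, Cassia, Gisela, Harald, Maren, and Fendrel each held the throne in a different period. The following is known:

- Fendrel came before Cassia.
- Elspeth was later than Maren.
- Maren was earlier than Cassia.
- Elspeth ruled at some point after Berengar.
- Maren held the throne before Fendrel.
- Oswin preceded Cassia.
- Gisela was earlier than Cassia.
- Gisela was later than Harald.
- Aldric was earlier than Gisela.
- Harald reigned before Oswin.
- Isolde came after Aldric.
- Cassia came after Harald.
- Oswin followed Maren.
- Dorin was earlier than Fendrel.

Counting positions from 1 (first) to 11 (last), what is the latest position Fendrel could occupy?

10

Fendrel must come before Cassia — 1 ruler forced after them.
Everything else can be placed before Fendrel in some valid order, so Fendrel can sit as late as position 11 − 1 = 10.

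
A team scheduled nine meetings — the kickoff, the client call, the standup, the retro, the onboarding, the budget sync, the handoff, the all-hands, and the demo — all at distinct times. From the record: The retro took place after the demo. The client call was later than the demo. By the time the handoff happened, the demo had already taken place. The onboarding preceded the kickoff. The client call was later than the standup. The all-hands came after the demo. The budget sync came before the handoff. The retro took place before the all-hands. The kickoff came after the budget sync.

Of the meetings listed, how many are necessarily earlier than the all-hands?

Directly stated before the all-hands: the demo and the retro.
That's the demo and the retro — 2 in all.

2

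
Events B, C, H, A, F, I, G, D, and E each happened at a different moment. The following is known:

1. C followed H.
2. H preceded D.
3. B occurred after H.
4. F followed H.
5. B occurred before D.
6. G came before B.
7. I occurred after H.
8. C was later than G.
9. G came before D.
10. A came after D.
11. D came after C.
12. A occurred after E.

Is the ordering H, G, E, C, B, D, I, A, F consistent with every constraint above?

Check each stated constraint against the proposed order — e.g. H is ahead of I; H is ahead of F. Every pair is in the required order; nothing is violated.

yes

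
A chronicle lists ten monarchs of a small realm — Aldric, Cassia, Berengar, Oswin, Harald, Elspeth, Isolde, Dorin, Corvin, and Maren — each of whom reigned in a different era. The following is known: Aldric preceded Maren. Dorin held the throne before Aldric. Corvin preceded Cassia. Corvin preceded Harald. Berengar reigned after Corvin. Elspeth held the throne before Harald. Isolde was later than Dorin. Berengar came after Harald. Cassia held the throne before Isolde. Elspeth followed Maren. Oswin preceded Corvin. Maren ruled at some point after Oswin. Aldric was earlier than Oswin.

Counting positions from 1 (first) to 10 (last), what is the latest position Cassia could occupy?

9

Cassia must come before Isolde — 1 ruler forced after them.
Everything else can be placed before Cassia in some valid order, so Cassia can sit as late as position 10 − 1 = 9.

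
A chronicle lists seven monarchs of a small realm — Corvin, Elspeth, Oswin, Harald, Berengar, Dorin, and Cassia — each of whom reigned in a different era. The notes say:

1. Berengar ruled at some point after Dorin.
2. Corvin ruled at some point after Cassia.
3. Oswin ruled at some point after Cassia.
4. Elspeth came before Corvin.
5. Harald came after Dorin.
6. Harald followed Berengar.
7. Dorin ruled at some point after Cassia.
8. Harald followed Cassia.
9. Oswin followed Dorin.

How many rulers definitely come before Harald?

3

Directly stated before Harald: Berengar, Cassia, and Dorin.
No chain forces Elspeth (or any of the others) ahead of Harald.
That's Berengar, Cassia, and Dorin — 3 in all.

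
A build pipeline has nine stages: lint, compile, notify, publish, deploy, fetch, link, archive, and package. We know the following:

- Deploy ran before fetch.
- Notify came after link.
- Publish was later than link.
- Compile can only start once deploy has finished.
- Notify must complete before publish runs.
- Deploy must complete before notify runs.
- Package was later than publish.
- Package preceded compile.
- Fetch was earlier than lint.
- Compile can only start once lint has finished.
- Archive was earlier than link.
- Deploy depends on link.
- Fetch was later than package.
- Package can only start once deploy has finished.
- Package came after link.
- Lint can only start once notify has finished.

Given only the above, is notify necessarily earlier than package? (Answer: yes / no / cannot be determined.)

Chain the constraints: notify → publish → package. Each link is directly stated, so notify comes before package.

yes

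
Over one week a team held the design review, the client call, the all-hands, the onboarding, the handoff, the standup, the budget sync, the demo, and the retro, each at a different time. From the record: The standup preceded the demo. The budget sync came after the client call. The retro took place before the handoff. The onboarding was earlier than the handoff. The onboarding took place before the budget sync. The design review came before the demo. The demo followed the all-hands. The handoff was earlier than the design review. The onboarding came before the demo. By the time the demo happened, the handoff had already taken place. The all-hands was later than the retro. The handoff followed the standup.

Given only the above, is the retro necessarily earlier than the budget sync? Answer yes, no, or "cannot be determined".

cannot be determined

No chain of stated constraints runs from the retro to the budget sync, and none runs from the budget sync to the retro either.
So the relative order of the retro and the budget sync is not fixed by the given facts.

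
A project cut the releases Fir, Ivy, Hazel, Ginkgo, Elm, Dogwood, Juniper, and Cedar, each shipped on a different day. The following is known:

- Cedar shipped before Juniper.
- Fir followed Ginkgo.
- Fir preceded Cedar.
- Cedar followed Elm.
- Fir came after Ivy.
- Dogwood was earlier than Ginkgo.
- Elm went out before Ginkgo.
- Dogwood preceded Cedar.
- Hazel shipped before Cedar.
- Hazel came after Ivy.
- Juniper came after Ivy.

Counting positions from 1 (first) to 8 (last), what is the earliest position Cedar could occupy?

7

Dogwood, Elm, Fir, Ginkgo, Hazel, and Ivy must all come before Cedar — 6 forced predecessors.
Nothing else is forced ahead of Cedar, so its earliest slot is position 6 + 1 = 7.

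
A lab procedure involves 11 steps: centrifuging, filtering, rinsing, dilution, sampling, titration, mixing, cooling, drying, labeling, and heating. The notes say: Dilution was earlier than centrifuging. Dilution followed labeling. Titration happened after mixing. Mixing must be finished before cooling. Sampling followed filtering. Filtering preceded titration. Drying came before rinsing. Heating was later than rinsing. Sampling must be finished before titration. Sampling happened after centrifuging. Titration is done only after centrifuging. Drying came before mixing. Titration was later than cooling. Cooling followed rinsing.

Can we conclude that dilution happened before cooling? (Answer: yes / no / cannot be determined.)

cannot be determined

No chain of stated constraints runs from dilution to cooling, and none runs from cooling to dilution either.
So the relative order of dilution and cooling is not fixed by the given facts.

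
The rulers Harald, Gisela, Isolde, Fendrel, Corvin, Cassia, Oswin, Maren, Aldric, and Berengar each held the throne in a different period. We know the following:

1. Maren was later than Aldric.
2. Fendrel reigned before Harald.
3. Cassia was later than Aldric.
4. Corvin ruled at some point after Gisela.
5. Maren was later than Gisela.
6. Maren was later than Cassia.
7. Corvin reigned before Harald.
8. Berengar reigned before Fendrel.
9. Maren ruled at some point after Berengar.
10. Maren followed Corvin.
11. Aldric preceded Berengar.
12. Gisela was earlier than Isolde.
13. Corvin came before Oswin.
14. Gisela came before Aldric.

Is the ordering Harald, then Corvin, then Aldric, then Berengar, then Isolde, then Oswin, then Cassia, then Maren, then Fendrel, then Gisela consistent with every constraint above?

no

The constraints require Fendrel before Harald, but in the proposed sequence Harald appears ahead of Fendrel. That one violation is enough.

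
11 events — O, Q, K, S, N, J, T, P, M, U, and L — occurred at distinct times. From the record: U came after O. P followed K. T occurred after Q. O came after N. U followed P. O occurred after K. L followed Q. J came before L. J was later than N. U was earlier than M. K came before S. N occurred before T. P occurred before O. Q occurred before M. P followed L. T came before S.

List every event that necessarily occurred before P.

J, K, L, N, Q

Directly stated before P: K and L.
J reaches P via J → L → P.
N reaches P via N → J → L → P.
Q reaches P via Q → L → P.
No chain forces O (or any of the others) ahead of P.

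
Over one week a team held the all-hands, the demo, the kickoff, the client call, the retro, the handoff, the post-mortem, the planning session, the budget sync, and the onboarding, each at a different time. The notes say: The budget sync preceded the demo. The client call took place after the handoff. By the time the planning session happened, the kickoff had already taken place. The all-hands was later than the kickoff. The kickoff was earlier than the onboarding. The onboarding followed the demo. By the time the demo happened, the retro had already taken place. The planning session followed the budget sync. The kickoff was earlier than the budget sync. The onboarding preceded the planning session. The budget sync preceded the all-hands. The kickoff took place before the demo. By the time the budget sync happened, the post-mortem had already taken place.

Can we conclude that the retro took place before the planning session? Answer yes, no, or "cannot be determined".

yes

Chain the constraints: the retro → the demo → the onboarding → the planning session. Each link is directly stated, so the retro comes before the planning session.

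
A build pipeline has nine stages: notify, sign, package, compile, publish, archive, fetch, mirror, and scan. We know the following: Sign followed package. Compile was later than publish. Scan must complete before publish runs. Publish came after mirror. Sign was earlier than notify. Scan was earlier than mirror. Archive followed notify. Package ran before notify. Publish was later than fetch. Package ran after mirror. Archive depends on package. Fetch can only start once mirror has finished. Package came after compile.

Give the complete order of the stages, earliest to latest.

The constraints fix every adjacent pair, so only one ordering works:
scan → mirror → fetch → publish → compile → package → sign → notify → archive.

scan, mirror, fetch, publish, compile, package, sign, notify, archive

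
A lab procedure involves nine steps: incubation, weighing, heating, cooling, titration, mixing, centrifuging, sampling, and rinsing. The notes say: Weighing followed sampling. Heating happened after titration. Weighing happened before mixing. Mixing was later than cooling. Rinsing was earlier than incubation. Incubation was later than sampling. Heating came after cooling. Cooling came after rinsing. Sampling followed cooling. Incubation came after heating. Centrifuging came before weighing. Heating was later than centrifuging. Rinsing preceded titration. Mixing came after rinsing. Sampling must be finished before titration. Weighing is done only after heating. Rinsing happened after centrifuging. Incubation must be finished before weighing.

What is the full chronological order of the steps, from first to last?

The constraints fix every adjacent pair, so only one ordering works:
centrifuging → rinsing → cooling → sampling → titration → heating → incubation → weighing → mixing.

centrifuging, rinsing, cooling, sampling, titration, heating, incubation, weighing, mixing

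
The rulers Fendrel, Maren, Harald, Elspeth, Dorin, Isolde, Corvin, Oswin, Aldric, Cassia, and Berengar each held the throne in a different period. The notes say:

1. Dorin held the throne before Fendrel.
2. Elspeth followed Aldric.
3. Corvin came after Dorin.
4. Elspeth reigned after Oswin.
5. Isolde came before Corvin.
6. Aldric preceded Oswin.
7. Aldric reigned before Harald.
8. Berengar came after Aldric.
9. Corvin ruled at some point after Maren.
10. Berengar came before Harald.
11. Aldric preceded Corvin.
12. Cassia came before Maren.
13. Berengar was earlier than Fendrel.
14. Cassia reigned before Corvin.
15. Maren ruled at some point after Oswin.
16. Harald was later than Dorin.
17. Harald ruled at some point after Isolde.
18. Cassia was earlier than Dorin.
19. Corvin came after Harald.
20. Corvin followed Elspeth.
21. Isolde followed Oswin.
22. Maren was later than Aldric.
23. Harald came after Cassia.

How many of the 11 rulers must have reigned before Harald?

Directly stated before Harald: Aldric, Berengar, Cassia, Dorin, and Isolde.
Oswin reaches Harald via Oswin → Isolde → Harald.
That's Aldric, Berengar, Cassia, Dorin, Isolde, and Oswin — 6 in all.

6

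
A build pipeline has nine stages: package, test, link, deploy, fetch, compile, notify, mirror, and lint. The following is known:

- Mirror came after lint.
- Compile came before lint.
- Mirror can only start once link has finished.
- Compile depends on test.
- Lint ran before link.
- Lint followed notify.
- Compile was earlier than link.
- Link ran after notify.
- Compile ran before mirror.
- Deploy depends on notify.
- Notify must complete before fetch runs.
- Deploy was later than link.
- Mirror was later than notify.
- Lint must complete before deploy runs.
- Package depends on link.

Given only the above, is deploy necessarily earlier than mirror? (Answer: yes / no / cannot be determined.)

No chain of stated constraints runs from deploy to mirror, and none runs from mirror to deploy either.
So the relative order of deploy and mirror is not fixed by the given facts.

cannot be determined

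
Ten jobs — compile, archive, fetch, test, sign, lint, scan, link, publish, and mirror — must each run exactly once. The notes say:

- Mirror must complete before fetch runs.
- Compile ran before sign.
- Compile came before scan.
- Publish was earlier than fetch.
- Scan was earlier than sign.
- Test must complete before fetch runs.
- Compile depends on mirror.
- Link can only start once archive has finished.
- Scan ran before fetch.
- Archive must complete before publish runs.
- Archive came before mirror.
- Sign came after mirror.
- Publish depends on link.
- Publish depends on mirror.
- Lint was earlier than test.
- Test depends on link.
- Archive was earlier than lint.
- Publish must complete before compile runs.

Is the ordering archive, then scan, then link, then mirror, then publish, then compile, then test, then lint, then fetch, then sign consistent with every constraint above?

no

The constraints require lint before test, but in the proposed sequence test appears ahead of lint. That one violation is enough.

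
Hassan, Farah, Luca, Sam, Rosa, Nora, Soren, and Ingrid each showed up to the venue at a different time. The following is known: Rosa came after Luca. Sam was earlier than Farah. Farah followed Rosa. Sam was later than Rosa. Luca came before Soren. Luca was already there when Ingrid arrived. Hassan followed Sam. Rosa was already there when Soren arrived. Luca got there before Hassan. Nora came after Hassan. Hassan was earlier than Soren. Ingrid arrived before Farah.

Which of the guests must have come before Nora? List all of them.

Directly stated before Nora: Hassan.
Luca reaches Nora via Luca → Hassan → Nora.
Rosa reaches Nora via Rosa → Sam → Hassan → Nora.
Sam reaches Nora via Sam → Hassan → Nora.
No chain forces Farah (or any of the others) ahead of Nora.

Hassan, Luca, Rosa, Sam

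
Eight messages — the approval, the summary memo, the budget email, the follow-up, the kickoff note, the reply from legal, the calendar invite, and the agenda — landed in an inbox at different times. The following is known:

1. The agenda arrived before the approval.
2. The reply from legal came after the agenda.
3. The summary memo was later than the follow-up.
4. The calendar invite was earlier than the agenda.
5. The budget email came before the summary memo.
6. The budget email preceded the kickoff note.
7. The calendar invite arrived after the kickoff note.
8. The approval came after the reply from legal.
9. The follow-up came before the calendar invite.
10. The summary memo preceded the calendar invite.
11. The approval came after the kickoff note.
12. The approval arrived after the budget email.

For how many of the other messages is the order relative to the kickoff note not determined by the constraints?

2

Forced before the kickoff note: the budget email; forced after the kickoff note: the agenda, the approval, the calendar invite, and the reply from legal.
That leaves the follow-up and the summary memo with no forced order relative to the kickoff note — 2.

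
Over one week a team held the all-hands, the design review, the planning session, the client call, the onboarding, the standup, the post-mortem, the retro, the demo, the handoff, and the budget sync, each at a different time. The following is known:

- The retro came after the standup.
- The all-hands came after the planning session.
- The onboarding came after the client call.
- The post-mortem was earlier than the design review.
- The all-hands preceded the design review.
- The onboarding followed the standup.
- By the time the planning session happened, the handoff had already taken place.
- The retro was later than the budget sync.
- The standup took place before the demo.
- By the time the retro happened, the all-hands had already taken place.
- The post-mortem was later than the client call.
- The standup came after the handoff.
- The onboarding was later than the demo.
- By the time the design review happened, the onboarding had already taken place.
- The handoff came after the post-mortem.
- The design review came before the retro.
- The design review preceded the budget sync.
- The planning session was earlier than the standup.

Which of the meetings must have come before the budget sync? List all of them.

Directly stated before the budget sync: the design review.
The all-hands reaches the budget sync via the all-hands → the design review → the budget sync.
The client call reaches the budget sync via the client call → the post-mortem → the design review → the budget sync.
The demo reaches the budget sync via the demo → the onboarding → the design review → the budget sync.
Likewise the handoff, the onboarding, the planning session, the post-mortem, and the standup each reach the budget sync by chaining the stated constraints.
No chain forces the retro ahead of the budget sync.

the all-hands, the client call, the demo, the design review, the handoff, the onboarding, the planning session, the post-mortem, the standup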